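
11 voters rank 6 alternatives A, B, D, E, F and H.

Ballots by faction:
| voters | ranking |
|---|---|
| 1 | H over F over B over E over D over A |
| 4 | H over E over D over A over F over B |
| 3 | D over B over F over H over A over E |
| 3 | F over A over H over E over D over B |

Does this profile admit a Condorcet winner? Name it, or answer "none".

Pairwise majorities:
A vs B: A preferred on 4+3 = 7 ballots; A wins 7–4.
A vs D: A is ranked higher on 3 ballots, D on 8. D wins 8–3.
A–E: A 6–5.
A vs F: F, 7–4.
A–H: H 8–3.
B vs D: 1 for B, 10 for D — D by 10–1.
B vs E: B is ranked higher on 1+3 = 4 ballots, E on 7. E wins 7–4.
B vs F: F wins 8–3.
B–H: H 8–3.
D–E: E 8–3.
D vs F: D preferred on 4+3 = 7 ballots; D wins 7–4.
D vs H: 3 to 8, H.
E vs F: E preferred on 4 ballots; F wins 7–4.
E vs H: H wins 11–0.
F vs H: F is ranked higher on 3+3 = 6 ballots, H on 5. F wins 6–5.
No alternative is unbeaten: A loses to D; B loses to A; D loses to E; E loses to A; F loses to D; H loses to F. In particular A → E → D → A is a majority cycle — no Condorcet winner exists.

none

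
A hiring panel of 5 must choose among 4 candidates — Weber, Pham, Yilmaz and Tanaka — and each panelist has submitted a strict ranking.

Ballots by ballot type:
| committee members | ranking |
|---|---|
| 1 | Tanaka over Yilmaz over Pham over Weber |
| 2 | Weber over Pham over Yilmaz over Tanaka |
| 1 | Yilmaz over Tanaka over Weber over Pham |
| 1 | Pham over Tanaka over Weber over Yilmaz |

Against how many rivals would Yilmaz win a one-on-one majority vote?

Yilmaz against each rival (5 committee members):
Yilmaz vs Weber: Weber, 3–2.
Yilmaz–Pham: Pham 3–2.
Yilmaz vs Tanaka: 2+1 = 3 for Yilmaz, 2 for Tanaka — Yilmaz by 3–2.
Yilmaz beats Tanaka; loses to Weber, Pham — 1 pairwise win.

1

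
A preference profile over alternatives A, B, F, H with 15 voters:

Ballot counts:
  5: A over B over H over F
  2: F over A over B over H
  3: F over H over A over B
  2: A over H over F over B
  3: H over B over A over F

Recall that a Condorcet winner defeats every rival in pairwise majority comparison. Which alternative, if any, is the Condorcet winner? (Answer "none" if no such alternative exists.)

A

Check each pair by majority over 15 ballots:
A vs B: A wins 12–3.
A vs F: A, 10–5.
A vs H: A wins 9–6.
B vs F: B, 8–7.
B vs H: H wins 8–7.
F vs H: H, 10–5.
A beats each of B, F, H — A is the Condorcet winner.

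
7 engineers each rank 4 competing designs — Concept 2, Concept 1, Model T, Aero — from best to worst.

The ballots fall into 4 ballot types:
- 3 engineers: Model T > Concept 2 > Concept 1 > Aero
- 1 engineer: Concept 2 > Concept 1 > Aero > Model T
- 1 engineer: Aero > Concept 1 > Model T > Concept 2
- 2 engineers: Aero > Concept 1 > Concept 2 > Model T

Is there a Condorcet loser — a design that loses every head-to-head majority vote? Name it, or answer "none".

Head-to-head results (7 engineers):
Concept 2 vs Concept 1: Concept 2, 4–3.
Concept 2 vs Model T: 1+2 = 3 for Concept 2, 4 for Model T — Model T by 4–3.
Concept 2 vs Aero: Concept 2 preferred on 3+1 = 4 ballots; Concept 2 wins 4–3.
Concept 1 vs Model T: 4 to 3, Concept 1.
Concept 1–Aero: Concept 1 4–3.
Model T vs Aero: 3 for Model T, 4 for Aero — Aero by 4–3.
No design is winless: Concept 2 beats Concept 1; Concept 1 beats Model T; Model T beats Concept 2; Aero beats Model T. There is no Condorcet loser.

none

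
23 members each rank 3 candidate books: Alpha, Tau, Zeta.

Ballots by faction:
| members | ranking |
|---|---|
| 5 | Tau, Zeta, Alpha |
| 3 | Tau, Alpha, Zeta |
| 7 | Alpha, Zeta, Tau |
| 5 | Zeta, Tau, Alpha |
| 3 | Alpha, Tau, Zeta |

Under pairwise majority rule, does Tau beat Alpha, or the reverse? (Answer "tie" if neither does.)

Ballots ranking Tau above Alpha: 5 + 3 + 5 = 13.
Ballots ranking Alpha above Tau: 23 − 13 = 10.
Tau wins the head-to-head 13–10.

Tau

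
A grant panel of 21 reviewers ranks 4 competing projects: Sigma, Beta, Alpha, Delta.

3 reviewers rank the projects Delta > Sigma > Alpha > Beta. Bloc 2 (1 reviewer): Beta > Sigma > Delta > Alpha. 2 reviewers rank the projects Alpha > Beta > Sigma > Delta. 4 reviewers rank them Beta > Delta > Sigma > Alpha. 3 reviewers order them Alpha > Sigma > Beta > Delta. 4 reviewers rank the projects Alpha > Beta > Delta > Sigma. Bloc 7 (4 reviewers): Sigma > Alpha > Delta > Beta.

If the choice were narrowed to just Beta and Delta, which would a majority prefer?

Ballots ranking Beta above Delta: 1 + 2 + 4 + 3 + 4 = 14.
Ballots ranking Delta above Beta: 21 − 14 = 7.
Beta wins the head-to-head 14–7.

Beta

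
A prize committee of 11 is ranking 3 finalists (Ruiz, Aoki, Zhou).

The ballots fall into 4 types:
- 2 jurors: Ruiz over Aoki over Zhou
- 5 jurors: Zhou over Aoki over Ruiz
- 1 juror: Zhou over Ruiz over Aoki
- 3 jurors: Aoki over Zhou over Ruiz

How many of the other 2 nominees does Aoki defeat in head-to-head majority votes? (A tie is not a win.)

1

Aoki against each rival (11 jurors):
Aoki vs Ruiz: Aoki wins 8–3.
Aoki vs Zhou: Zhou wins 6–5.
Aoki beats Ruiz; loses to Zhou — 1 pairwise win.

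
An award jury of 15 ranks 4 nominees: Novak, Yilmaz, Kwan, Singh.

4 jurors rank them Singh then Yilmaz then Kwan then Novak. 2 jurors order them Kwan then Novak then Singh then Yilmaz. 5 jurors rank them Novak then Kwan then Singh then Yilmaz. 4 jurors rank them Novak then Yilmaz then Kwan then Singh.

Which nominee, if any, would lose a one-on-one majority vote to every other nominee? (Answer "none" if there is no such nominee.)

Head-to-head results (15 jurors):
Novak vs Yilmaz: Novak, 11–4.
Novak vs Kwan: Novak wins 9–6.
Novak vs Singh: Novak preferred on 2+5+4 = 11 ballots; Novak wins 11–4.
Yilmaz vs Kwan: 8 to 7, Yilmaz.
Yilmaz–Singh: Singh 11–4.
Kwan vs Singh: Kwan, 11–4.
No nominee is winless: Novak beats Yilmaz; Yilmaz beats Kwan; Kwan beats Singh; Singh beats Yilmaz. There is no Condorcet loser.

none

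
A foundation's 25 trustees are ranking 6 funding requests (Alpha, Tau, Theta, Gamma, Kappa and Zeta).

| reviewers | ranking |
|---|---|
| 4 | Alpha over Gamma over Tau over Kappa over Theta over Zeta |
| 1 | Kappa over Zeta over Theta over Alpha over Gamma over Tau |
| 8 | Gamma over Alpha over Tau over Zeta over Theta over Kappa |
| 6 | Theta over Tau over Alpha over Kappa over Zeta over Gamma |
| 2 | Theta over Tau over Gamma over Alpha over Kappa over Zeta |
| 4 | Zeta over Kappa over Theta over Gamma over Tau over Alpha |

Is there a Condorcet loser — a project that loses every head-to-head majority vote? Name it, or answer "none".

Pairwise majorities:
Alpha vs Tau: Alpha, 13–12.
Alpha vs Theta: Theta wins 13–12.
Alpha vs Gamma: Gamma wins 14–11.
Alpha vs Kappa: 4+8+6+2 = 20 for Alpha, 5 for Kappa — Alpha by 20–5.
Alpha vs Zeta: 4+8+6+2 = 20 for Alpha, 5 for Zeta — Alpha by 20–5.
Tau vs Theta: Tau is ranked higher on 4+8 = 12 ballots, Theta on 13. Theta wins 13–12.
Tau vs Gamma: Gamma wins 17–8.
Tau vs Kappa: Tau wins 20–5.
Tau vs Zeta: Tau is ranked higher on 4+8+6+2 = 20 ballots, Zeta on 5. Tau wins 20–5.
Theta vs Gamma: 1+6+2+4 = 13 for Theta, 12 for Gamma — Theta by 13–12.
Theta vs Kappa: Theta wins 16–9.
Theta vs Zeta: Theta is ranked higher on 4+6+2 = 12 ballots, Zeta on 13. Zeta wins 13–12.
Gamma vs Kappa: Gamma preferred on 4+8+2 = 14 ballots; Gamma wins 14–11.
Gamma vs Zeta: 14 to 11, Gamma.
Kappa vs Zeta: Kappa, 13–12.
No project is winless: Alpha beats Tau; Tau beats Kappa; Theta beats Alpha; Gamma beats Alpha; Kappa beats Zeta; Zeta beats Theta. There is no Condorcet loser.

none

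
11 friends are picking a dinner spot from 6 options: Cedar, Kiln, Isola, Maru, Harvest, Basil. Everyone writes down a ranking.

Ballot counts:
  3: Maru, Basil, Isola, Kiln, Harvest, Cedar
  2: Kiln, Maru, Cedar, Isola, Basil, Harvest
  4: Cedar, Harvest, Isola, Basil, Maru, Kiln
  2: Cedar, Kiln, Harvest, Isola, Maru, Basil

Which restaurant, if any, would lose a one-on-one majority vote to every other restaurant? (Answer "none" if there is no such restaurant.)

Head-to-head results (11 friends):
Cedar vs Kiln: Cedar wins 6–5.
Cedar vs Isola: 8 to 3, Cedar.
Cedar vs Maru: Cedar is ranked higher on 4+2 = 6 ballots, Maru on 5. Cedar wins 6–5.
Cedar vs Harvest: Cedar preferred on 2+4+2 = 8 ballots; Cedar wins 8–3.
Cedar vs Basil: 2+4+2 = 8 for Cedar, 3 for Basil — Cedar by 8–3.
Kiln vs Isola: Isola wins 7–4.
Kiln vs Maru: 4 to 7, Maru.
Kiln vs Harvest: Kiln, 7–4.
Kiln vs Basil: Basil, 7–4.
Isola vs Maru: 6 to 5, Isola.
Isola vs Harvest: Isola preferred on 3+2 = 5 ballots; Harvest wins 6–5.
Isola vs Basil: 2+4+2 = 8 for Isola, 3 for Basil — Isola by 8–3.
Maru vs Harvest: Maru is ranked higher on 3+2 = 5 ballots, Harvest on 6. Harvest wins 6–5.
Maru vs Basil: 7 to 4, Maru.
Harvest vs Basil: Harvest preferred on 4+2 = 6 ballots; Harvest wins 6–5.
No restaurant is winless: Cedar beats Kiln; Kiln beats Harvest; Isola beats Kiln; Maru beats Kiln; Harvest beats Isola; Basil beats Kiln. There is no Condorcet loser.

none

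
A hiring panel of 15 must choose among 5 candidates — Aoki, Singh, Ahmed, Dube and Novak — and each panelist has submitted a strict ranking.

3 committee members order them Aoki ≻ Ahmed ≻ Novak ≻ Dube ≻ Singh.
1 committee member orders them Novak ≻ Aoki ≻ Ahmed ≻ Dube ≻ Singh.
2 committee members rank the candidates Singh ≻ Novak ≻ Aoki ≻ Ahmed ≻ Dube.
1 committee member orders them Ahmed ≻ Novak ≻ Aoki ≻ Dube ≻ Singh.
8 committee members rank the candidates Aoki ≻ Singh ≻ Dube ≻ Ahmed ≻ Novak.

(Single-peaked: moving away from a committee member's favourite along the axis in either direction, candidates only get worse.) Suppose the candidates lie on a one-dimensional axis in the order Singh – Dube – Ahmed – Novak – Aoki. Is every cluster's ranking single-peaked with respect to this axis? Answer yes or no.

no

Axis positions: Singh=1, Dube=2, Ahmed=3, Novak=4, Aoki=5.
Cluster 1: ranking walks positions 5-3-4-2-1; Ahmed is ranked above Novak even though Novak lies between Ahmed and the peak Aoki on the axis — preferences dip and rise again. Not single-peaked.
Cluster 2 (peak Novak at position 4): ranking walks positions 4-5-3-2-1, expanding outward from the peak — single-peaked.
Cluster 3: ranking walks positions 1-4-5-3-2; Novak is ranked above Dube even though Dube lies between Novak and the peak Singh on the axis — preferences dip and rise again. Not single-peaked.
Cluster 4 (peak Ahmed at position 3): ranking walks positions 3-4-5-2-1, expanding outward from the peak — single-peaked.
Cluster 5: ranking walks positions 5-1-2-3-4; Singh is ranked above Novak even though Novak lies between Singh and the peak Aoki on the axis — preferences dip and rise again. Not single-peaked.
Cluster 1 violates single-peakedness, so the profile is not single-peaked on this axis.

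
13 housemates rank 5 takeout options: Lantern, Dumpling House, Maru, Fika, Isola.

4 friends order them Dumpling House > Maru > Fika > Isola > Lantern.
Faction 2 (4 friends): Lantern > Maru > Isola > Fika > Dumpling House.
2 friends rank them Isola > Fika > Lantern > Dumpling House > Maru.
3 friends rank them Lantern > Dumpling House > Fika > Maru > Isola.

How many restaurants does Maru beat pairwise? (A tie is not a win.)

Maru against each rival (13 friends):
Maru vs Lantern: Maru preferred on 4 ballots; Lantern wins 9–4.
Maru vs Dumpling House: 4 to 9, Dumpling House.
Maru vs Fika: Maru, 8–5.
Maru vs Isola: Maru wins 11–2.
Maru beats Fika, Isola; loses to Lantern, Dumpling House — 2 pairwise wins.

2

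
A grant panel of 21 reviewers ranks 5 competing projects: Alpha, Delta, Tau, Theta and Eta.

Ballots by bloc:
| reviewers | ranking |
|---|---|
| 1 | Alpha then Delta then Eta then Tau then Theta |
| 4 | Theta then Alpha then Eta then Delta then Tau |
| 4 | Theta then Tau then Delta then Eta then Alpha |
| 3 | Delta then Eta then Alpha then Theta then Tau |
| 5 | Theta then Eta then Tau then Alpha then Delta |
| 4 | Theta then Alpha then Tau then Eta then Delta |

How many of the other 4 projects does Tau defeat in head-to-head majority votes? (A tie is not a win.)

Tau against each rival (21 reviewers):
Tau vs Alpha: 9 to 12, Alpha.
Tau vs Delta: Tau wins 13–8.
Tau vs Theta: Tau is ranked higher on 1 ballot, Theta on 20. Theta wins 20–1.
Tau vs Eta: Tau preferred on 4+4 = 8 ballots; Eta wins 13–8.
Tau beats Delta; loses to Alpha, Theta, Eta — 1 pairwise win.

1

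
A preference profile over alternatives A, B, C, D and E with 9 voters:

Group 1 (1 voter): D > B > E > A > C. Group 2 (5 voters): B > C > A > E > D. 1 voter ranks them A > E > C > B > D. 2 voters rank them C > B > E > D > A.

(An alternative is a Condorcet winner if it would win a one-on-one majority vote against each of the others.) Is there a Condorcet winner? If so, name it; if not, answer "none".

B

Pairwise majorities:
A–B: B 8–1.
A vs C: C, 7–2.
A–D: A 6–3.
A–E: A 6–3.
B vs C: B wins 6–3.
B–D: B 8–1.
B–E: B 8–1.
C–D: C 8–1.
C vs E: C wins 7–2.
D–E: E 8–1.
B beats each of A, C, D, E — B is the Condorcet winner.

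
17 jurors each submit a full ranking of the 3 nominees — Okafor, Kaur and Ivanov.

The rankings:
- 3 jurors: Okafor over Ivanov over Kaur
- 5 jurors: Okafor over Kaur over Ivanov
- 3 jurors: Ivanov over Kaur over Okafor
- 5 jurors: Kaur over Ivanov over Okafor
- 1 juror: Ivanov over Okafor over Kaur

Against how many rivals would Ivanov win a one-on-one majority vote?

Ivanov against each rival (17 jurors):
Ivanov vs Okafor: Ivanov wins 9–8.
Ivanov vs Kaur: Kaur, 10–7.
Ivanov beats Okafor; loses to Kaur — 1 pairwise win.

1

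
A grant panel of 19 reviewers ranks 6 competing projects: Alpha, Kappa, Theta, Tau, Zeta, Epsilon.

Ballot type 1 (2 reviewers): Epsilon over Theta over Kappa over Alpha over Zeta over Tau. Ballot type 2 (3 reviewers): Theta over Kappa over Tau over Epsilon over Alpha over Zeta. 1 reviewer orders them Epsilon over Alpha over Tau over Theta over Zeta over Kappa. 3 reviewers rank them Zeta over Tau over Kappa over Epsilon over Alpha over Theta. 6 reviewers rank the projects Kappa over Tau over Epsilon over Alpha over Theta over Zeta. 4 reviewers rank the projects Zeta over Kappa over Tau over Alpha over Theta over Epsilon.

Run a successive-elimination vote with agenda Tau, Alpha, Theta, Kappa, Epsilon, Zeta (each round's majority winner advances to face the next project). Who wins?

Round 1: Tau vs Alpha — 16–3, Tau advances.
Round 2: Tau vs Theta — 14–5, Tau advances.
Round 3: Tau vs Kappa — 4–15, Kappa advances.
Round 4: Kappa vs Epsilon — 16–3, Kappa advances.
Round 5: Kappa vs Zeta — 11–8, Kappa advances.
The agenda winner is Kappa.

Kappa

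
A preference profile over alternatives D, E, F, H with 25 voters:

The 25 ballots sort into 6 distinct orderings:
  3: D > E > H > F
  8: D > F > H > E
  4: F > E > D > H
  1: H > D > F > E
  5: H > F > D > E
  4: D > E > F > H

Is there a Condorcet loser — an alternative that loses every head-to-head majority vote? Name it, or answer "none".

Pairwise majorities:
D vs E: D, 21–4.
D vs F: D wins 16–9.
D vs H: 19 to 6, D.
E–F: F 18–7.
E vs H: E preferred on 3+4+4 = 11 ballots; H wins 14–11.
F vs H: 8+4+4 = 16 for F, 9 for H — F by 16–9.
E is beaten in every head-to-head and is the Condorcet loser.

E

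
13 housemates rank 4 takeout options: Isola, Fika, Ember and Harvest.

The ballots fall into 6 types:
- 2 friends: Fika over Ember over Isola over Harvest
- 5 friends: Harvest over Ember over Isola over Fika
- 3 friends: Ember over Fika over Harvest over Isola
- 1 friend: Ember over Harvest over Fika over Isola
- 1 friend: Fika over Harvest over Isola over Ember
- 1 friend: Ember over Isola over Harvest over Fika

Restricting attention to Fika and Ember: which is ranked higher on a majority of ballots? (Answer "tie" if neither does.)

Ballots ranking Fika above Ember: 2 + 1 = 3.
Ballots ranking Ember above Fika: 13 − 3 = 10.
Ember wins the head-to-head 10–3.

Ember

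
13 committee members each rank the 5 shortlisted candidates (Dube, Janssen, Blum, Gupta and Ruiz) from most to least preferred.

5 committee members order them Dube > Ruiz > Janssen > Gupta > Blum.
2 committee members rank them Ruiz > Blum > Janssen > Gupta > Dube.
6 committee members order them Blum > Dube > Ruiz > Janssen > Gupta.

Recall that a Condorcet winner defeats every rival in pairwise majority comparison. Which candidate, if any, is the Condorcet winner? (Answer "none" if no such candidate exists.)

Head-to-head results (13 committee members):
Dube vs Janssen: Dube, 11–2.
Dube vs Blum: Blum, 8–5.
Dube vs Gupta: 11 to 2, Dube.
Dube vs Ruiz: Dube, 11–2.
Janssen vs Blum: Janssen preferred on 5 ballots; Blum wins 8–5.
Janssen–Gupta: Janssen 13–0.
Janssen vs Ruiz: Ruiz wins 13–0.
Blum vs Gupta: Blum wins 8–5.
Blum vs Ruiz: Blum preferred on 6 ballots; Ruiz wins 7–6.
Gupta vs Ruiz: 0 to 13, Ruiz.
Each candidate drops at least one matchup (Dube loses to Blum; Janssen loses to Dube; Blum loses to Ruiz; Gupta loses to Dube; Ruiz loses to Dube); the cycle Dube > Ruiz > Blum > Dube rules out a Condorcet winner.

none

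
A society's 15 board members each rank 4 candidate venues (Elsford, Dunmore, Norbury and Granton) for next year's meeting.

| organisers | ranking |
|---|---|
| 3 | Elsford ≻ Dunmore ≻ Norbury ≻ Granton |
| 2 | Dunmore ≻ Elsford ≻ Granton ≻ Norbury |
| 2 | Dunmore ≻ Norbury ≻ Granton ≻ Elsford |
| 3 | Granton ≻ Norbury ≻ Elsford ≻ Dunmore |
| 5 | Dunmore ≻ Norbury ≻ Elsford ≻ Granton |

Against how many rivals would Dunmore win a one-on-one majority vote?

3

Dunmore against each rival (15 organisers):
Dunmore vs Elsford: Dunmore, 9–6.
Dunmore vs Norbury: Dunmore, 12–3.
Dunmore vs Granton: Dunmore is ranked higher on 3+2+2+5 = 12 ballots, Granton on 3. Dunmore wins 12–3.
Dunmore beats Elsford, Norbury, Granton — 3 pairwise wins.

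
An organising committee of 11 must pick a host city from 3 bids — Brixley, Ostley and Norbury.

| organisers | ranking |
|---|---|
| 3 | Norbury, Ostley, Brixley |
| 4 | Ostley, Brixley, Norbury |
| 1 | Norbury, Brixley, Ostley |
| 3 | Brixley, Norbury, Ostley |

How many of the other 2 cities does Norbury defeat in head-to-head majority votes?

1

Norbury against each rival (11 organisers):
Norbury vs Brixley: Brixley wins 7–4.
Norbury–Ostley: Norbury 7–4.
Norbury beats Ostley; loses to Brixley — 1 pairwise win.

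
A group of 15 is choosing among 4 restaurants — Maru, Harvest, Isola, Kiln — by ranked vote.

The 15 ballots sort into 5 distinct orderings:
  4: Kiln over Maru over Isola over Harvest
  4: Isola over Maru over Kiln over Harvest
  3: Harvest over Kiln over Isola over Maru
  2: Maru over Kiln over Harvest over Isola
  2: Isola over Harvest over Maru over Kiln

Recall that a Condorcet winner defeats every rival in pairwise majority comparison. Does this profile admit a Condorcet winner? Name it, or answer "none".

none

Pairwise majorities:
Maru vs Harvest: Maru preferred on 4+4+2 = 10 ballots; Maru wins 10–5.
Maru vs Isola: Isola wins 9–6.
Maru vs Kiln: 8 to 7, Maru.
Harvest vs Isola: Harvest is ranked higher on 3+2 = 5 ballots, Isola on 10. Isola wins 10–5.
Harvest vs Kiln: 5 to 10, Kiln.
Isola vs Kiln: Isola preferred on 4+2 = 6 ballots; Kiln wins 9–6.
Every restaurant loses at least once (Maru loses to Isola; Harvest loses to Maru; Isola loses to Kiln; Kiln loses to Maru). The majority relation contains the cycle Maru beats Kiln beats Isola beats Maru, so there is no Condorcet winner.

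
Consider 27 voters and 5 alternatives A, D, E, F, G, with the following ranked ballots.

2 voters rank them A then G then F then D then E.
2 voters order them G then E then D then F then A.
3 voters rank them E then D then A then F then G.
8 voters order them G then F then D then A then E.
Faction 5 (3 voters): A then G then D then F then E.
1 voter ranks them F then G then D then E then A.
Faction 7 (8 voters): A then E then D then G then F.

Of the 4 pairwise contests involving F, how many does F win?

1

F against each rival (27 voters):
F vs A: A, 16–11.
F–D: D 16–11.
F vs E: 2+8+3+1 = 14 for F, 13 for E — F by 14–13.
F vs G: F is ranked higher on 3+1 = 4 ballots, G on 23. G wins 23–4.
F beats E; loses to A, D, G — 1 pairwise win.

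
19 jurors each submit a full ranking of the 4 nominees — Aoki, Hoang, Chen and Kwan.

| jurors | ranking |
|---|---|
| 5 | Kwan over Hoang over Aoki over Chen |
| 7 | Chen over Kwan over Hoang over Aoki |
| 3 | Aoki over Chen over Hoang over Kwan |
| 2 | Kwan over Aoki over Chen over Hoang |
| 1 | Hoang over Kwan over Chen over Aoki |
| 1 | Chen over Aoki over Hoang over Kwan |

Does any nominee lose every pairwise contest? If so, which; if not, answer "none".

Head-to-head results (19 jurors):
Aoki vs Hoang: Hoang, 13–6.
Aoki vs Chen: 5+3+2 = 10 for Aoki, 9 for Chen — Aoki by 10–9.
Aoki vs Kwan: 3+1 = 4 for Aoki, 15 for Kwan — Kwan by 15–4.
Hoang vs Chen: 5+1 = 6 for Hoang, 13 for Chen — Chen by 13–6.
Hoang vs Kwan: Kwan, 14–5.
Chen vs Kwan: Chen, 11–8.
Each nominee has at least one pairwise win (Aoki beats Chen; Hoang beats Aoki; Chen beats Hoang; Kwan beats Aoki) — no Condorcet loser.

none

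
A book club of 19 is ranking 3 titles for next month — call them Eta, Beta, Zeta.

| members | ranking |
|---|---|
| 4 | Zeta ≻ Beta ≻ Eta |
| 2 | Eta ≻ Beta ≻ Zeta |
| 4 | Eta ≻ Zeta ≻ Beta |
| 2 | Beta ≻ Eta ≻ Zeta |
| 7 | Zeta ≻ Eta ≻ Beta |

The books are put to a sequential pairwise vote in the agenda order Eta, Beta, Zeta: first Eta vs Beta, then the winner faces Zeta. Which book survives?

Round 1: Eta vs Beta — 13–6, Eta advances.
Round 2: Eta vs Zeta — 8–11, Zeta advances.
Zeta survives the agenda.

Zeta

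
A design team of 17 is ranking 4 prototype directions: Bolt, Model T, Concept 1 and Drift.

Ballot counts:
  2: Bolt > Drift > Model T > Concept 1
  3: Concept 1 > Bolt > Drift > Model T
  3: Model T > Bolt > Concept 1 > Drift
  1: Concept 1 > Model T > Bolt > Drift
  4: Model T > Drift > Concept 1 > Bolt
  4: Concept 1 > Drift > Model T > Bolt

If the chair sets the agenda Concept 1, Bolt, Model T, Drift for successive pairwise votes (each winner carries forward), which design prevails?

Round 1: Concept 1 vs Bolt — 12–5, Concept 1 advances.
Round 2: Concept 1 vs Model T — 8–9, Model T advances.
Round 3: Model T vs Drift — 8–9, Drift advances.
Drift survives the agenda.

Drift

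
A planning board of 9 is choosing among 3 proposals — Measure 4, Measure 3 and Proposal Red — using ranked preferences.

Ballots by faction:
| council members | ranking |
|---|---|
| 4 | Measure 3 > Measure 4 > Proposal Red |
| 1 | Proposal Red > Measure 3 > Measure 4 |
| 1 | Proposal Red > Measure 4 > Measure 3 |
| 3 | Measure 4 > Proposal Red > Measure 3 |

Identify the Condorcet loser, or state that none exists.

Pairwise majorities:
Measure 4 vs Measure 3: Measure 3 wins 5–4.
Measure 4 vs Proposal Red: Measure 4 wins 7–2.
Measure 3 vs Proposal Red: Proposal Red, 5–4.
No option is winless: Measure 4 beats Proposal Red; Measure 3 beats Measure 4; Proposal Red beats Measure 3. There is no Condorcet loser.

none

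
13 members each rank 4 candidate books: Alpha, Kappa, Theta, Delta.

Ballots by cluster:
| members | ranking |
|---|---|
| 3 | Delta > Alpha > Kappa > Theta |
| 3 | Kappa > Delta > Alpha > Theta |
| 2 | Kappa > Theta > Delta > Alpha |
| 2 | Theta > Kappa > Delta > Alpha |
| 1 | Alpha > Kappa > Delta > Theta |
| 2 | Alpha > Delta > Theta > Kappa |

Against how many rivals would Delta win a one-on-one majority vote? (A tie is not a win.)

Delta against each rival (13 members):
Delta vs Alpha: Delta preferred on 3+3+2+2 = 10 ballots; Delta wins 10–3.
Delta vs Kappa: 3+2 = 5 for Delta, 8 for Kappa — Kappa by 8–5.
Delta vs Theta: 9 to 4, Delta.
Delta beats Alpha, Theta; loses to Kappa — 2 pairwise wins.

2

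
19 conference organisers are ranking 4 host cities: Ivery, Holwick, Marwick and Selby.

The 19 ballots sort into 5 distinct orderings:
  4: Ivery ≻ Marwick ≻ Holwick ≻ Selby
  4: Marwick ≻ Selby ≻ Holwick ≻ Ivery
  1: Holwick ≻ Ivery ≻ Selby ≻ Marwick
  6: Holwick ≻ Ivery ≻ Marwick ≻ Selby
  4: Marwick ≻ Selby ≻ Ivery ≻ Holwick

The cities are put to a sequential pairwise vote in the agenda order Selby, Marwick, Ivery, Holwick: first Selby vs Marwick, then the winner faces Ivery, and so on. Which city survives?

Holwick

Round 1: Selby vs Marwick — 1–18, Marwick advances.
Round 2: Marwick vs Ivery — 8–11, Ivery advances.
Round 3: Ivery vs Holwick — 8–11, Holwick advances.
Holwick survives the agenda.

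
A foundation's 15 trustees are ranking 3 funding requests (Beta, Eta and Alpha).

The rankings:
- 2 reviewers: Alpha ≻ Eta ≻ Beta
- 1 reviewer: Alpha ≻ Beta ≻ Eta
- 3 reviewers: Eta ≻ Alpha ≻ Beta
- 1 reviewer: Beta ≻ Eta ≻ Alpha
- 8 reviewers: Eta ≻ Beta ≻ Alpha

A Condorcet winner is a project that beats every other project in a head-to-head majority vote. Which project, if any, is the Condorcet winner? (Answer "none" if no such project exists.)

Check each pair by majority over 15 ballots:
Beta–Eta: Eta 13–2.
Beta vs Alpha: Beta wins 9–6.
Eta–Alpha: Eta 12–3.
Eta beats each of Beta, Alpha — Eta is the Condorcet winner.

Eta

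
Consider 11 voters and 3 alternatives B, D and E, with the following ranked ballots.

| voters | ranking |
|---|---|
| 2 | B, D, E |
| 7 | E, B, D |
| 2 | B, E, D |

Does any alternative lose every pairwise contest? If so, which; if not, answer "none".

Pairwise majorities:
B–D: B 11–0.
B vs E: 2+2 = 4 for B, 7 for E — E by 7–4.
D–E: E 9–2.
Only D has no wins; D is the Condorcet loser.

D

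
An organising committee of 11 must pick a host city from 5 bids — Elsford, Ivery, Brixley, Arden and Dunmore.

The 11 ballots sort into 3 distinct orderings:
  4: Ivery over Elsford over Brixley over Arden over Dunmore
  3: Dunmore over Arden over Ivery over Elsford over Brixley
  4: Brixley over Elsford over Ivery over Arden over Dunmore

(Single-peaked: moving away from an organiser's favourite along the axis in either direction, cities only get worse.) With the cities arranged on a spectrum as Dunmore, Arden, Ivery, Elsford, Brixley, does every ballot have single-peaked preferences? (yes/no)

yes

Axis positions: Dunmore=1, Arden=2, Ivery=3, Elsford=4, Brixley=5.
Bloc 1 (peak Ivery at position 3): ranking walks positions 3-4-5-2-1, expanding outward from the peak — single-peaked.
Bloc 2 (peak Dunmore at position 1): ranking walks positions 1-2-3-4-5, expanding outward from the peak — single-peaked.
Bloc 3 (peak Brixley at position 5): ranking walks positions 5-4-3-2-1, expanding outward from the peak — single-peaked.
Every ranking is single-peaked on this axis.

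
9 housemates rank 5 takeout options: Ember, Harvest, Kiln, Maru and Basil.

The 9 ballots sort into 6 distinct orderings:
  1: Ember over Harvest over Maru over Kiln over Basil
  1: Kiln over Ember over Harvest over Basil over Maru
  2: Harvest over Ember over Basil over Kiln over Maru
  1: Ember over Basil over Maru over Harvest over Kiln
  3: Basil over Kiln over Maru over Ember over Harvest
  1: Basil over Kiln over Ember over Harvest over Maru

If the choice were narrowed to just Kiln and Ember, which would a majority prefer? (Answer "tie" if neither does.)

Kiln

Ballots ranking Kiln above Ember: 1 + 3 + 1 = 5.
Ballots ranking Ember above Kiln: 9 − 5 = 4.
Kiln wins the head-to-head 5–4.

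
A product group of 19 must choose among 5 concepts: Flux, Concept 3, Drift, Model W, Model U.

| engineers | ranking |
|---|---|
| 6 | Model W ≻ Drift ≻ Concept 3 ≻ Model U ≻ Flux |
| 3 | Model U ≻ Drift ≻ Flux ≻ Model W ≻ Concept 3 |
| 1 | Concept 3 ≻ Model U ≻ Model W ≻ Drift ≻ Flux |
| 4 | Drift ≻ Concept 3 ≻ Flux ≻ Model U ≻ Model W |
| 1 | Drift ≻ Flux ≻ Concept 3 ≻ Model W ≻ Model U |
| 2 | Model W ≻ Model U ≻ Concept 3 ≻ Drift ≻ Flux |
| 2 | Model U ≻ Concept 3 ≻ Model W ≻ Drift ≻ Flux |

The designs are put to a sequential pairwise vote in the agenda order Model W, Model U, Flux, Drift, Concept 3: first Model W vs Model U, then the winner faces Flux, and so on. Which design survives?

Round 1: Model W vs Model U — 9–10, Model U advances.
Round 2: Model U vs Flux — 14–5, Model U advances.
Round 3: Model U vs Drift — 8–11, Drift advances.
Round 4: Drift vs Concept 3 — 14–5, Drift advances.
Drift survives the agenda.

Drift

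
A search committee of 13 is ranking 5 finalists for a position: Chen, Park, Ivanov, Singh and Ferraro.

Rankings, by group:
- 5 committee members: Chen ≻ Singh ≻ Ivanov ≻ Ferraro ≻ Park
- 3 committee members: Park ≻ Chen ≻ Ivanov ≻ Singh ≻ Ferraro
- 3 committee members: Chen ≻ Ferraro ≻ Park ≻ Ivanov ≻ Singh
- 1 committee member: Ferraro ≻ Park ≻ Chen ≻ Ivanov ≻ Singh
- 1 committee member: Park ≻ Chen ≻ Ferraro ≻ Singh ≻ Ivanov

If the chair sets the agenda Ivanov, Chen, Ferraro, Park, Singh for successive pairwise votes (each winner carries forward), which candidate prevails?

Round 1: Ivanov vs Chen — 0–13, Chen advances.
Round 2: Chen vs Ferraro — 12–1, Chen advances.
Round 3: Chen vs Park — 8–5, Chen advances.
Round 4: Chen vs Singh — 13–0, Chen advances.
Chen survives the agenda.

Chen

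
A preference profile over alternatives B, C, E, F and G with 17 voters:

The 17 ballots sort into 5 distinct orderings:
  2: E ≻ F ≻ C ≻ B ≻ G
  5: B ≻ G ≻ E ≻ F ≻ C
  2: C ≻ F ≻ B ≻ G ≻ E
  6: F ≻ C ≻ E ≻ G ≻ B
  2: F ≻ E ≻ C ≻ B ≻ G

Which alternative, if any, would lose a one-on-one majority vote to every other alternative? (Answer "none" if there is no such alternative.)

Head-to-head results (17 voters):
B vs C: C, 12–5.
B vs E: 7 to 10, E.
B vs F: F, 12–5.
B–G: B 11–6.
C vs E: 2+6 = 8 for C, 9 for E — E by 9–8.
C vs F: F, 15–2.
C vs G: C wins 12–5.
E vs F: 7 to 10, F.
E vs G: E preferred on 2+6+2 = 10 ballots; E wins 10–7.
F–G: F 12–5.
Only G has no wins; G is the Condorcet loser.

G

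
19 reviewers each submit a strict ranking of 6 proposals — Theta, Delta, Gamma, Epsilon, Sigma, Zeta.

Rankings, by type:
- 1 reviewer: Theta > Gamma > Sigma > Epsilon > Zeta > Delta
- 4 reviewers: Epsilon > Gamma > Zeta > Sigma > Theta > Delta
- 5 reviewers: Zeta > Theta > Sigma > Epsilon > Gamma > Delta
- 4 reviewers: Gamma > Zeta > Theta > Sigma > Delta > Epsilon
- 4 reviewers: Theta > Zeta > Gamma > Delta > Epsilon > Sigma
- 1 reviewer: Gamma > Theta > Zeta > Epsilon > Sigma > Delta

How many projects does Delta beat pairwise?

0

Delta against each rival (19 reviewers):
Delta vs Theta: Theta, 19–0.
Delta vs Gamma: Delta preferred on 0 ballots; Gamma wins 19–0.
Delta vs Epsilon: 8 to 11, Epsilon.
Delta vs Sigma: Delta preferred on 4 ballots; Sigma wins 15–4.
Delta vs Zeta: 0 for Delta, 19 for Zeta — Zeta by 19–0.
Delta beats no one; loses to Theta, Gamma, Epsilon, Sigma, Zeta — 0 pairwise wins.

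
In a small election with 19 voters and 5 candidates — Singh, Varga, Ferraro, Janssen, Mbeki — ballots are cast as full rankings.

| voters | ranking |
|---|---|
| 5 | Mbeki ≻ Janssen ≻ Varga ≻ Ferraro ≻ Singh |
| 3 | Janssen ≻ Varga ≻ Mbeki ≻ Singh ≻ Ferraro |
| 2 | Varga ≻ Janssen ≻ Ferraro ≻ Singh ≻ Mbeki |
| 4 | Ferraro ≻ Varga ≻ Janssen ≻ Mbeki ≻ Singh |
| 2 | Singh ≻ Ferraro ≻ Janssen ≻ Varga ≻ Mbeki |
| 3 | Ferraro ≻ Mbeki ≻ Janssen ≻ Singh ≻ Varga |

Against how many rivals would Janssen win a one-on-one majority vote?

Janssen against each rival (19 voters):
Janssen–Singh: Janssen 17–2.
Janssen–Varga: Janssen 13–6.
Janssen–Ferraro: Janssen 10–9.
Janssen vs Mbeki: 11 to 8, Janssen.
Janssen beats Singh, Varga, Ferraro, Mbeki — 4 pairwise wins.

4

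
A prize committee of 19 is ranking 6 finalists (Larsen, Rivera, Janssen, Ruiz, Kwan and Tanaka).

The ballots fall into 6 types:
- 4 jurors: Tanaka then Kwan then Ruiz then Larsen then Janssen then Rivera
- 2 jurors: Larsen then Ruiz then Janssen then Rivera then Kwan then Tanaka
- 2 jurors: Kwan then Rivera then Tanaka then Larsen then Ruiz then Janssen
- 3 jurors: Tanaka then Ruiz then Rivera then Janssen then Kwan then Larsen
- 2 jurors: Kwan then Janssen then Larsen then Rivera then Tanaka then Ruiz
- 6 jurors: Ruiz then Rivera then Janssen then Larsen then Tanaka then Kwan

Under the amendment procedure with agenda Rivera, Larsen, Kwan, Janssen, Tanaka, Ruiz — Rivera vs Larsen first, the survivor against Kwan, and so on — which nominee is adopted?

Ruiz

Round 1: Rivera vs Larsen — 11–8, Rivera advances.
Round 2: Rivera vs Kwan — 11–8, Rivera advances.
Round 3: Rivera vs Janssen — 11–8, Rivera advances.
Round 4: Rivera vs Tanaka — 12–7, Rivera advances.
Round 5: Rivera vs Ruiz — 4–15, Ruiz advances.
Ruiz survives the agenda.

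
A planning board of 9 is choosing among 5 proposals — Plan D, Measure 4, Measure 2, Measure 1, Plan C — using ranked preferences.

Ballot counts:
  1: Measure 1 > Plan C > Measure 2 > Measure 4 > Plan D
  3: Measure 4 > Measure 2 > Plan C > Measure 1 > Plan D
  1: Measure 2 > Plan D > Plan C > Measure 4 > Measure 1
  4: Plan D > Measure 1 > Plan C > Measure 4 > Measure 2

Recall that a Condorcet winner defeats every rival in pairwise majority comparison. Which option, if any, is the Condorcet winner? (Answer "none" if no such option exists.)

Pairwise majorities:
Plan D vs Measure 4: 1+4 = 5 for Plan D, 4 for Measure 4 — Plan D by 5–4.
Plan D vs Measure 2: 4 for Plan D, 5 for Measure 2 — Measure 2 by 5–4.
Plan D vs Measure 1: Plan D preferred on 1+4 = 5 ballots; Plan D wins 5–4.
Plan D vs Plan C: Plan D preferred on 1+4 = 5 ballots; Plan D wins 5–4.
Measure 4 vs Measure 2: 7 to 2, Measure 4.
Measure 4 vs Measure 1: Measure 4 preferred on 3+1 = 4 ballots; Measure 1 wins 5–4.
Measure 4 vs Plan C: Measure 4 preferred on 3 ballots; Plan C wins 6–3.
Measure 2 vs Measure 1: Measure 2 preferred on 3+1 = 4 ballots; Measure 1 wins 5–4.
Measure 2 vs Plan C: 3+1 = 4 for Measure 2, 5 for Plan C — Plan C by 5–4.
Measure 1 vs Plan C: Measure 1 is ranked higher on 1+4 = 5 ballots, Plan C on 4. Measure 1 wins 5–4.
Every option loses at least once (Plan D loses to Measure 2; Measure 4 loses to Plan D; Measure 2 loses to Measure 4; Measure 1 loses to Plan D; Plan C loses to Plan D). The majority relation contains the cycle Plan D → Measure 4 → Measure 2 → Plan D, so there is no Condorcet winner.

none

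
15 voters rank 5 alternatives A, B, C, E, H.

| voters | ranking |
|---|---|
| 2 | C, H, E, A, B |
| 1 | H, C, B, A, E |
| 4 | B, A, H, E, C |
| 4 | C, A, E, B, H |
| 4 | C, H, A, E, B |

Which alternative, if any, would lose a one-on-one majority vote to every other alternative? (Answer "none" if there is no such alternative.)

none

Head-to-head results (15 voters):
A vs B: A wins 10–5.
A–C: C 11–4.
A vs E: A is ranked higher on 1+4+4+4 = 13 ballots, E on 2. A wins 13–2.
A vs H: A is ranked higher on 4+4 = 8 ballots, H on 7. A wins 8–7.
B vs C: 4 for B, 11 for C — C by 11–4.
B vs E: B is ranked higher on 1+4 = 5 ballots, E on 10. E wins 10–5.
B vs H: 4+4 = 8 for B, 7 for H — B by 8–7.
C vs E: C preferred on 2+1+4+4 = 11 ballots; C wins 11–4.
C vs H: C preferred on 2+4+4 = 10 ballots; C wins 10–5.
E vs H: H, 11–4.
No alternative is winless: A beats B; B beats H; C beats A; E beats B; H beats E. There is no Condorcet loser.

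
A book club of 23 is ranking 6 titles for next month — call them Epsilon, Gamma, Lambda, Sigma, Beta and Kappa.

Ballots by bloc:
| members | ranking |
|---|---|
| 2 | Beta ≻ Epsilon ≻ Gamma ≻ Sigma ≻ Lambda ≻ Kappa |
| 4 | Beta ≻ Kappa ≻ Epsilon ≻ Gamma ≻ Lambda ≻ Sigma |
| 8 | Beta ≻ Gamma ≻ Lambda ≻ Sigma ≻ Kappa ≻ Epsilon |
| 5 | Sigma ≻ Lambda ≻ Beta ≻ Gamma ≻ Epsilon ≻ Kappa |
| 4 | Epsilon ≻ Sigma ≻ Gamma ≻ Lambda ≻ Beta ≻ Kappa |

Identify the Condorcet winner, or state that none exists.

Beta

Pairwise majorities:
Epsilon vs Gamma: Epsilon is ranked higher on 2+4+4 = 10 ballots, Gamma on 13. Gamma wins 13–10.
Epsilon vs Lambda: Lambda, 13–10.
Epsilon vs Sigma: 2+4+4 = 10 for Epsilon, 13 for Sigma — Sigma by 13–10.
Epsilon vs Beta: Beta wins 19–4.
Epsilon–Kappa: Kappa 12–11.
Gamma vs Lambda: Gamma, 18–5.
Gamma vs Sigma: 14 to 9, Gamma.
Gamma vs Beta: Beta, 19–4.
Gamma vs Kappa: Gamma wins 19–4.
Lambda vs Sigma: Lambda preferred on 4+8 = 12 ballots; Lambda wins 12–11.
Lambda vs Beta: Beta, 14–9.
Lambda vs Kappa: Lambda, 19–4.
Sigma vs Beta: Sigma preferred on 5+4 = 9 ballots; Beta wins 14–9.
Sigma vs Kappa: Sigma is ranked higher on 2+8+5+4 = 19 ballots, Kappa on 4. Sigma wins 19–4.
Beta vs Kappa: Beta preferred on 2+4+8+5+4 = 23 ballots; Beta wins 23–0.
Beta wins every pairwise contest, so Beta is the Condorcet winner.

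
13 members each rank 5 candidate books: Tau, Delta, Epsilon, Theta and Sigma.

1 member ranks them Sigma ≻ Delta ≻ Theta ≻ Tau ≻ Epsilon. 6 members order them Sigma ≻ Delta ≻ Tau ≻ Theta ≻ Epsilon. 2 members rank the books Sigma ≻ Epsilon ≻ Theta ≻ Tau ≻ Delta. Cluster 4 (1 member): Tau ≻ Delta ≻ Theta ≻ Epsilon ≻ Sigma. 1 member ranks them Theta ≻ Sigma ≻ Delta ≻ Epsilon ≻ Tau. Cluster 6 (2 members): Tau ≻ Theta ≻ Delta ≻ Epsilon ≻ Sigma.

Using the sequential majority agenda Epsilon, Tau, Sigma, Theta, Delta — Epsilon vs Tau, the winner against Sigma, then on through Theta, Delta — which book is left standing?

Round 1: Epsilon vs Tau — 3–10, Tau advances.
Round 2: Tau vs Sigma — 3–10, Sigma advances.
Round 3: Sigma vs Theta — 9–4, Sigma advances.
Round 4: Sigma vs Delta — 10–3, Sigma advances.
The agenda winner is Sigma.

Sigma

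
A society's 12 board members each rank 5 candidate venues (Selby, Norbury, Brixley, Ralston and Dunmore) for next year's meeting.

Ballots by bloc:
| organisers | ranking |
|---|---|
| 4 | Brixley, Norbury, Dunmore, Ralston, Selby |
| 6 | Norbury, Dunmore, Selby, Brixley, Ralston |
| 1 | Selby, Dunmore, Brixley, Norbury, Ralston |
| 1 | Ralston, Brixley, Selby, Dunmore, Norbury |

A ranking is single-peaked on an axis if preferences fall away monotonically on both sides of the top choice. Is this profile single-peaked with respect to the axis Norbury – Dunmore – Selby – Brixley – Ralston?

no

Axis positions: Norbury=1, Dunmore=2, Selby=3, Brixley=4, Ralston=5.
Bloc 1: ranking walks positions 4-1-2-5-3; Norbury is ranked above Selby even though Selby lies between Norbury and the peak Brixley on the axis — preferences dip and rise again. Not single-peaked.
Bloc 2 (peak Norbury at position 1): ranking walks positions 1-2-3-4-5, expanding outward from the peak — single-peaked.
Bloc 3 (peak Selby at position 3): ranking walks positions 3-2-4-1-5, expanding outward from the peak — single-peaked.
Bloc 4 (peak Ralston at position 5): ranking walks positions 5-4-3-2-1, expanding outward from the peak — single-peaked.
Bloc 1 violates single-peakedness, so the profile is not single-peaked on this axis.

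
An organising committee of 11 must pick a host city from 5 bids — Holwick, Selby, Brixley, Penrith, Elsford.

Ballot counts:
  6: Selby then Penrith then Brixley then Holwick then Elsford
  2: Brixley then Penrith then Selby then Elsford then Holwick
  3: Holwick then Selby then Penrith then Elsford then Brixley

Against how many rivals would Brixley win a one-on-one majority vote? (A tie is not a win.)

2

Brixley against each rival (11 organisers):
Brixley vs Holwick: Brixley wins 8–3.
Brixley vs Selby: Selby, 9–2.
Brixley vs Penrith: Brixley is ranked higher on 2 ballots, Penrith on 9. Penrith wins 9–2.
Brixley vs Elsford: Brixley is ranked higher on 6+2 = 8 ballots, Elsford on 3. Brixley wins 8–3.
Brixley beats Holwick, Elsford; loses to Selby, Penrith — 2 pairwise wins.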